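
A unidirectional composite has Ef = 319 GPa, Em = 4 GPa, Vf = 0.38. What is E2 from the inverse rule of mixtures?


1/E2 = Vf/Ef + (1-Vf)/Em = 0.38/319 + 0.62/4
E2 = 6.4 GPa

6.4 GPa


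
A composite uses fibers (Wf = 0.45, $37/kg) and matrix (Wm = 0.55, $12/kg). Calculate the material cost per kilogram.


Cost = cost_f*Wf + cost_m*Wm = 37*0.45 + 12*0.55 = $23.25/kg

$23.25/kg


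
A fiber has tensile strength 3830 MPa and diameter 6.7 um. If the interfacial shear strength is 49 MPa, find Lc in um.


Lc = sigma_f * d / (2 * tau_i) = 3830 * 6.7 / (2 * 49) = 261.8 um

261.8 um


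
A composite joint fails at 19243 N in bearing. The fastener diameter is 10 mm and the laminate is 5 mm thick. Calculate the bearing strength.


sigma_br = F/(d*h) = 19243/(10*5) = 384.9 MPa

384.9 MPa


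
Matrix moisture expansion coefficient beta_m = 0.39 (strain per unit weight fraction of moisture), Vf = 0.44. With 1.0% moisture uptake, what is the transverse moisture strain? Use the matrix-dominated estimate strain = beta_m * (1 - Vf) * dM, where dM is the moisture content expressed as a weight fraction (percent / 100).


dM = 1.0/100 = 0.01
strain = beta_m * (1-Vf) * dM = 0.39 * 0.56 * 0.01 = 0.002184

0.002184


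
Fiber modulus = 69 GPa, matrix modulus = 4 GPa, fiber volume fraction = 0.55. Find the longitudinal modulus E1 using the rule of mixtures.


E1 = Ef*Vf + Em*(1-Vf) = 69*0.55 + 4*0.45 = 39.75 GPa

39.75 GPa


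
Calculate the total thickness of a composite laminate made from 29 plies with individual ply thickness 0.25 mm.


h = n * t_ply = 29 * 0.25 = 7.25 mm

7.25 mm


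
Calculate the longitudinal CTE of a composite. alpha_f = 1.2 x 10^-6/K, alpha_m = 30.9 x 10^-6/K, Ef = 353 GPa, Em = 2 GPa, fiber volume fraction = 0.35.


E1 = Ef*Vf + Em*(1-Vf) = 124.85
alpha_1 = (alpha_f*Ef*Vf + alpha_m*Em*(1-Vf))/E1 = 1.51 x 10^-6/K

1.51 x 10^-6/K


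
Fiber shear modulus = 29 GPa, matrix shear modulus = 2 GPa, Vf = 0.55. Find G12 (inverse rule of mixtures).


1/G12 = Vf/Gf + (1-Vf)/Gm = 0.55/29 + 0.45/2
G12 = 4.1 GPa

4.1 GPa


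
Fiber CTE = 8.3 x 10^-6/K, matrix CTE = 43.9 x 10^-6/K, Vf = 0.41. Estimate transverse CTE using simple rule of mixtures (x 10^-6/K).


alpha_2 = alpha_f*Vf + alpha_m*(1-Vf) = 8.3*0.41 + 43.9*0.59 = 29.3 x 10^-6/K

29.3 x 10^-6/K


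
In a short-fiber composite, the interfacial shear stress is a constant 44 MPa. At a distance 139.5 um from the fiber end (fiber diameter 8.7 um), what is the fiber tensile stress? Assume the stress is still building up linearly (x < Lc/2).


Force balance: sigma_f * (pi*d^2/4) = tau * (pi*d) * x  ->  sigma_f = 4 * tau * x / d
sigma_f = 4 * 44 * 139.5 / 8.7 = 2822.1 MPa

2822.1 MPa


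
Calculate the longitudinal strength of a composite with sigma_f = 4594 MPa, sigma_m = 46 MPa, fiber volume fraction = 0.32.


sigma_1 = sigma_f*Vf + sigma_m*(1-Vf) = 4594*0.32 + 46*0.68 = 1501.4 MPa

1501.4 MPa


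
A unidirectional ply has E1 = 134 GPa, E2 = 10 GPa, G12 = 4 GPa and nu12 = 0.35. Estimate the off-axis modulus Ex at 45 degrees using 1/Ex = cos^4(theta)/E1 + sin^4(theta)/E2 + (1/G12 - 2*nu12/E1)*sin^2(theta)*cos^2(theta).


cos^4(45) = 0.25, sin^4(45) = 0.25, sin^2(45)*cos^2(45) = 0.25
1/G12 - 2*nu12/E1 = 1/4 - 2*0.35/134 = 0.244776 GPa^-1
1/Ex = 0.25/134 + 0.25/10 + 0.244776*0.25 = 0.0880597 GPa^-1
Ex = 11.36 GPa

11.36 GPa


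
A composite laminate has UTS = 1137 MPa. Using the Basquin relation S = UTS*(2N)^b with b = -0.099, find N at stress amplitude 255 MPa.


N = 0.5 * (S/UTS)^(1/b) = 0.5 * (255/1137)^(1/-0.099) = 1.8061e+06 cycles

1.8061e+06 cycles


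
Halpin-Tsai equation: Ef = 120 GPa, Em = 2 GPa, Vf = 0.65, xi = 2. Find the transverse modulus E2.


eta = (Ef/Em - 1)/(Ef/Em + xi) = (60.0 - 1)/(60.0 + 2) = 0.9516
E2 = Em*(1+xi*eta*Vf)/(1-eta*Vf) = 11.73 GPa

11.73 GPa


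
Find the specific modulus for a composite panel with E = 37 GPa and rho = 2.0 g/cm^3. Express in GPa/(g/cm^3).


Specific stiffness = E/rho = 37/2.0 = 18.5 GPa/(g/cm^3)

18.5 GPa/(g/cm^3)


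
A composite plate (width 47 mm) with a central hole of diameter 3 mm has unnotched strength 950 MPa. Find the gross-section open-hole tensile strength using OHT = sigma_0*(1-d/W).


OHT = sigma_0*(1-d/W) = 950*(1-3/47) = 889.4 MPa

889.4 MPa


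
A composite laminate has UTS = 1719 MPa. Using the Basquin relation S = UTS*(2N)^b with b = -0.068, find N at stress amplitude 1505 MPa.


N = 0.5 * (S/UTS)^(1/b) = 0.5 * (1505/1719)^(1/-0.068) = 3.5325 cycles

3.5325 cycles


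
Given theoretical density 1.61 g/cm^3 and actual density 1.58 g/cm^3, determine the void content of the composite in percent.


Void% = (rho_theo - rho_actual)/rho_theo * 100 = (1.61 - 1.58)/1.61 * 100 = 1.86%

1.86%


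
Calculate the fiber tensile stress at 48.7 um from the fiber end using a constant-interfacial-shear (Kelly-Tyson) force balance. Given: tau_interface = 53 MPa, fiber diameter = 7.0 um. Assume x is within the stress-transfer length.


Force balance: sigma_f * (pi*d^2/4) = tau * (pi*d) * x  ->  sigma_f = 4 * tau * x / d
sigma_f = 4 * 53 * 48.7 / 7.0 = 1474.9 MPa

1474.9 MPa


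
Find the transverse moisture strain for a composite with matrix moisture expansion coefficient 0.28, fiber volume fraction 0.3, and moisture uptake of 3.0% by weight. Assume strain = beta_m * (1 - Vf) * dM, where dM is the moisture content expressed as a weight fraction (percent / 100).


dM = 3.0/100 = 0.03
strain = beta_m * (1-Vf) * dM = 0.28 * 0.7 * 0.03 = 0.00588

0.00588


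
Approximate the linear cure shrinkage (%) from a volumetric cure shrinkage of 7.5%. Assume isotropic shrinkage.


Linear shrinkage ≈ vol_shrink/3 = 7.5/3 = 2.5%

2.5%


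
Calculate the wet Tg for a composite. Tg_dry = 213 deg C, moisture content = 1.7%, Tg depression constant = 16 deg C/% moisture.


Tg_wet = Tg_dry - k*moisture = 213 - 16*1.7 = 185.8 deg C

185.8 deg C


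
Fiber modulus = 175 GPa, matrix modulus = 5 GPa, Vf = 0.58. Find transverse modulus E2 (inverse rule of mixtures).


1/E2 = Vf/Ef + (1-Vf)/Em = 0.58/175 + 0.42/5
E2 = 11.45 GPa

11.45 GPa


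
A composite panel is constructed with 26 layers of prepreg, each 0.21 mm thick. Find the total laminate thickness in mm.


h = n * t_ply = 26 * 0.21 = 5.46 mm

5.46 mm


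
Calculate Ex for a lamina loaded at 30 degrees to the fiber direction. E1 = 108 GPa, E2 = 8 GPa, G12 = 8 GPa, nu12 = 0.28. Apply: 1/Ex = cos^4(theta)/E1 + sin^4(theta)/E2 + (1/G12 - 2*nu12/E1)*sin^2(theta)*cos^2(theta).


cos^4(30) = 0.5625, sin^4(30) = 0.0625, sin^2(30)*cos^2(30) = 0.1875
1/G12 - 2*nu12/E1 = 1/8 - 2*0.28/108 = 0.119815 GPa^-1
1/Ex = 0.5625/108 + 0.0625/8 + 0.119815*0.1875 = 0.0354861 GPa^-1
Ex = 28.18 GPa

28.18 GPa


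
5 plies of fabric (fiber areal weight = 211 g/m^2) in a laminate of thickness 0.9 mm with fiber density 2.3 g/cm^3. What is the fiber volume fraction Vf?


Vf = n * FAW / (rho_f * h * 1000) = 5 * 211 / (2.3 * 0.9 * 1000) = 0.5097

0.5097


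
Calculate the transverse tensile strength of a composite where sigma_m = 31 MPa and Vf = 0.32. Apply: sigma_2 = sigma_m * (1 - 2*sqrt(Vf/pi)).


factor = 1 - 2*sqrt(0.32/pi) = 0.3617
sigma_2 = 31 * 0.3617 = 11.21 MPa

11.21 MPa


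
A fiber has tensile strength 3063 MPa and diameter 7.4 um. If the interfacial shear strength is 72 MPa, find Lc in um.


Lc = sigma_f * d / (2 * tau_i) = 3063 * 7.4 / (2 * 72) = 157.4 um

157.4 um


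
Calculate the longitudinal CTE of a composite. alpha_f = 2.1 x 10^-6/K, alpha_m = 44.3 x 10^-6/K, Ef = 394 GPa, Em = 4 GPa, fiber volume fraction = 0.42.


E1 = Ef*Vf + Em*(1-Vf) = 167.8
alpha_1 = (alpha_f*Ef*Vf + alpha_m*Em*(1-Vf))/E1 = 2.68 x 10^-6/K

2.68 x 10^-6/K


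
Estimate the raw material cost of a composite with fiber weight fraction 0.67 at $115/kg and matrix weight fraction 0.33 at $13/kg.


Cost = cost_f*Wf + cost_m*Wm = 115*0.67 + 13*0.33 = $81.34/kg

$81.34/kg


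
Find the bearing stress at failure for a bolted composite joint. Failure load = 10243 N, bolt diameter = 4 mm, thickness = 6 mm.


sigma_br = F/(d*h) = 10243/(4*6) = 426.8 MPa

426.8 MPa


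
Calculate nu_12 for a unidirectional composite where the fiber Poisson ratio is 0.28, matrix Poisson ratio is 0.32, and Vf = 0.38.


nu_12 = nu_f*Vf + nu_m*(1-Vf) = 0.28*0.38 + 0.32*0.62 = 0.3048

0.3048


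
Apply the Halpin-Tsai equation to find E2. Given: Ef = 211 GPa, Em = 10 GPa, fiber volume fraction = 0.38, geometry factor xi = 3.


eta = (Ef/Em - 1)/(Ef/Em + xi) = (21.1 - 1)/(21.1 + 3) = 0.834
E2 = Em*(1+xi*eta*Vf)/(1-eta*Vf) = 28.56 GPa

28.56 GPa


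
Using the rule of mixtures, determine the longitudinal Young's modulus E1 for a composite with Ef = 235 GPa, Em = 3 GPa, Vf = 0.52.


E1 = Ef*Vf + Em*(1-Vf) = 235*0.52 + 3*0.48 = 123.64 GPa

123.64 GPa


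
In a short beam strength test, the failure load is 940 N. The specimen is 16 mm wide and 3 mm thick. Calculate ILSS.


ILSS = 3F/(4bh) = 3*940/(4*16*3) = 14.69 MPa

14.69 MPa


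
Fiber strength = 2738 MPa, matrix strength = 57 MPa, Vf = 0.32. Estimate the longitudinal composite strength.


sigma_1 = sigma_f*Vf + sigma_m*(1-Vf) = 2738*0.32 + 57*0.68 = 914.9 MPa

914.9 MPa


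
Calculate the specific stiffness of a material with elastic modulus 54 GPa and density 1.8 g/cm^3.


Specific stiffness = E/rho = 54/1.8 = 30.0 GPa/(g/cm^3)

30.0 GPa/(g/cm^3)


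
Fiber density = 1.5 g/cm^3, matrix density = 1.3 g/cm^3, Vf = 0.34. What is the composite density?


rho_c = rho_f*Vf + rho_m*(1-Vf) = 1.5*0.34 + 1.3*0.66 = 1.368 g/cm^3

1.368 g/cm^3


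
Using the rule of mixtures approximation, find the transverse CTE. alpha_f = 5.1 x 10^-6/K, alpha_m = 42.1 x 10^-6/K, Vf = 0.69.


alpha_2 = alpha_f*Vf + alpha_m*(1-Vf) = 5.1*0.69 + 42.1*0.31 = 16.6 x 10^-6/K

16.6 x 10^-6/K


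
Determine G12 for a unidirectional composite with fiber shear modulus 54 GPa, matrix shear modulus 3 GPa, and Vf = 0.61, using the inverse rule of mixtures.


1/G12 = Vf/Gf + (1-Vf)/Gm = 0.61/54 + 0.39/3
G12 = 7.08 GPa

7.08 GPa


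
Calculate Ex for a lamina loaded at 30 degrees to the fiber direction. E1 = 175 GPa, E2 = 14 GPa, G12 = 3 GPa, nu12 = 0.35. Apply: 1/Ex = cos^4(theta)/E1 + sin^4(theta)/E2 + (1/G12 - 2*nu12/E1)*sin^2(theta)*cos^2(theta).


cos^4(30) = 0.5625, sin^4(30) = 0.0625, sin^2(30)*cos^2(30) = 0.1875
1/G12 - 2*nu12/E1 = 1/3 - 2*0.35/175 = 0.329333 GPa^-1
1/Ex = 0.5625/175 + 0.0625/14 + 0.329333*0.1875 = 0.0694286 GPa^-1
Ex = 14.4 GPa

14.4 GPa


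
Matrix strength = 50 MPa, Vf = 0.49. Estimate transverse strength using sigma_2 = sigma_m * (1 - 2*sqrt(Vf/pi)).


factor = 1 - 2*sqrt(0.49/pi) = 0.2101
sigma_2 = 50 * 0.2101 = 10.51 MPa

10.51 MPa


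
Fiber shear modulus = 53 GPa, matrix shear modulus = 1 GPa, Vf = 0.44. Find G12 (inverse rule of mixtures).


1/G12 = Vf/Gf + (1-Vf)/Gm = 0.44/53 + 0.56/1
G12 = 1.76 GPa

1.76 GPa


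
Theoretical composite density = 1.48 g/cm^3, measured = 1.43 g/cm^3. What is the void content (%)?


Void% = (rho_theo - rho_actual)/rho_theo * 100 = (1.48 - 1.43)/1.48 * 100 = 3.38%

3.38%


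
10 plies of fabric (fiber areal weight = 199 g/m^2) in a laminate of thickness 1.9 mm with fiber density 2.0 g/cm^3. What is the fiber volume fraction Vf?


Vf = n * FAW / (rho_f * h * 1000) = 10 * 199 / (2.0 * 1.9 * 1000) = 0.5237

0.5237


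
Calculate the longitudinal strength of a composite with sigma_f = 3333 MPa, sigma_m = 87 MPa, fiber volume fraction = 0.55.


sigma_1 = sigma_f*Vf + sigma_m*(1-Vf) = 3333*0.55 + 87*0.45 = 1872.3 MPa

1872.3 MPa


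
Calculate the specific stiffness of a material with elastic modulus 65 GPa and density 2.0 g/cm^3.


Specific stiffness = E/rho = 65/2.0 = 32.5 GPa/(g/cm^3)

32.5 GPa/(g/cm^3)


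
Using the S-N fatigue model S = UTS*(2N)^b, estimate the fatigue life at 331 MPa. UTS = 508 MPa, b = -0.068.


N = 0.5 * (S/UTS)^(1/b) = 0.5 * (331/508)^(1/-0.068) = 272.1381 cycles

272.1381 cycles


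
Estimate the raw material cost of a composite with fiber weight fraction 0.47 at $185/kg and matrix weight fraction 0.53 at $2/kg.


Cost = cost_f*Wf + cost_m*Wm = 185*0.47 + 2*0.53 = $88.01/kg

$88.01/kg


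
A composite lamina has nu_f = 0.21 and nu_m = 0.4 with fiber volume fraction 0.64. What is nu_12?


nu_12 = nu_f*Vf + nu_m*(1-Vf) = 0.21*0.64 + 0.4*0.36 = 0.2784

0.2784


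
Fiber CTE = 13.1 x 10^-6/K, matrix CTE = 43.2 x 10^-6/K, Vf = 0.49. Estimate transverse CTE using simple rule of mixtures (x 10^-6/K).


alpha_2 = alpha_f*Vf + alpha_m*(1-Vf) = 13.1*0.49 + 43.2*0.51 = 28.5 x 10^-6/K

28.5 x 10^-6/K


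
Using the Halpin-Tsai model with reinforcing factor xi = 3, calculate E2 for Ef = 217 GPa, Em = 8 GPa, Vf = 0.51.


eta = (Ef/Em - 1)/(Ef/Em + xi) = (27.125 - 1)/(27.125 + 3) = 0.8672
E2 = Em*(1+xi*eta*Vf)/(1-eta*Vf) = 33.38 GPa

33.38 GPa


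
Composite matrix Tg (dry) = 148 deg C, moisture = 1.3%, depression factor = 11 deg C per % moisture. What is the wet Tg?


Tg_wet = Tg_dry - k*moisture = 148 - 11*1.3 = 133.7 deg C

133.7 deg C


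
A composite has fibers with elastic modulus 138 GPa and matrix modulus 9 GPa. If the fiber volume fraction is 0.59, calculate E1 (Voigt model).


E1 = Ef*Vf + Em*(1-Vf) = 138*0.59 + 9*0.41 = 85.11 GPa

85.11 GPa


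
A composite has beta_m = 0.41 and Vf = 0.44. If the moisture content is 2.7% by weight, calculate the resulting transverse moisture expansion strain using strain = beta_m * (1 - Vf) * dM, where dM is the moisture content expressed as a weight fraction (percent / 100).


dM = 2.7/100 = 0.027
strain = beta_m * (1-Vf) * dM = 0.41 * 0.56 * 0.027 = 0.0061992

0.0061992


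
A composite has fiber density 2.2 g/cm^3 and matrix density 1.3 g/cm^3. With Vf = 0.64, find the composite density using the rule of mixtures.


rho_c = rho_f*Vf + rho_m*(1-Vf) = 2.2*0.64 + 1.3*0.36 = 1.876 g/cm^3

1.876 g/cm^3


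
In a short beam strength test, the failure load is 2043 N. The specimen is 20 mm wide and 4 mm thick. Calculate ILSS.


ILSS = 3F/(4bh) = 3*2043/(4*20*4) = 19.15 MPa

19.15 MPa


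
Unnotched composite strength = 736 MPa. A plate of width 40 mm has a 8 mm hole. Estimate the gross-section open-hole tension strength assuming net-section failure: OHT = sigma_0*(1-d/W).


OHT = sigma_0*(1-d/W) = 736*(1-8/40) = 588.8 MPa

588.8 MPa


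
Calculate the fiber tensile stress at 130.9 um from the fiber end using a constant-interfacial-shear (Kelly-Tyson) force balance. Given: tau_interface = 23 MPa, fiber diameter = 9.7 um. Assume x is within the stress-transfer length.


Force balance: sigma_f * (pi*d^2/4) = tau * (pi*d) * x  ->  sigma_f = 4 * tau * x / d
sigma_f = 4 * 23 * 130.9 / 9.7 = 1241.5 MPa

1241.5 MPa


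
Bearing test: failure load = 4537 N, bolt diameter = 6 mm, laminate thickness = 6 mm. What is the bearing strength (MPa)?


sigma_br = F/(d*h) = 4537/(6*6) = 126.0 MPa

126.0 MPa


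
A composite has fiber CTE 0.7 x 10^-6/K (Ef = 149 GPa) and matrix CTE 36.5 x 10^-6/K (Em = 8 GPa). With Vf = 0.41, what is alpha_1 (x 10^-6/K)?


E1 = Ef*Vf + Em*(1-Vf) = 65.81
alpha_1 = (alpha_f*Ef*Vf + alpha_m*Em*(1-Vf))/E1 = 3.27 x 10^-6/K

3.27 x 10^-6/K


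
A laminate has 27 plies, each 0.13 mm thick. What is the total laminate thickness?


h = n * t_ply = 27 * 0.13 = 3.51 mm

3.51 mm


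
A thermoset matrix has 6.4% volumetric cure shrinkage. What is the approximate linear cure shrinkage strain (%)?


Linear shrinkage ≈ vol_shrink/3 = 6.4/3 = 2.133%

2.133%


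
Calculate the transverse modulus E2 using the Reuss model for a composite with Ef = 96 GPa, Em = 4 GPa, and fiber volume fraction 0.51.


1/E2 = Vf/Ef + (1-Vf)/Em = 0.51/96 + 0.49/4
E2 = 7.82 GPa

7.82 GPa


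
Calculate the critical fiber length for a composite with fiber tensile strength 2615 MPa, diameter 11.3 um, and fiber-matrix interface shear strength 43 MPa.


Lc = sigma_f * d / (2 * tau_i) = 2615 * 11.3 / (2 * 43) = 343.6 um

343.6 um


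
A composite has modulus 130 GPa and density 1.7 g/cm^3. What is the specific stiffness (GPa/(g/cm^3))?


Specific stiffness = E/rho = 130/1.7 = 76.5 GPa/(g/cm^3)

76.5 GPa/(g/cm^3)


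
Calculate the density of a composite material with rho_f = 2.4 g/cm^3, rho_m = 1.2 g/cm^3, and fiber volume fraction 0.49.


rho_c = rho_f*Vf + rho_m*(1-Vf) = 2.4*0.49 + 1.2*0.51 = 1.788 g/cm^3

1.788 g/cm^3


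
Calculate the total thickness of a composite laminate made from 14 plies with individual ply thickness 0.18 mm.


h = n * t_ply = 14 * 0.18 = 2.52 mm

2.52 mm


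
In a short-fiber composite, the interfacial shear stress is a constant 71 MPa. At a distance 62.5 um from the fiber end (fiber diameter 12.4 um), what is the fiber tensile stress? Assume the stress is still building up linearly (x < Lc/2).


Force balance: sigma_f * (pi*d^2/4) = tau * (pi*d) * x  ->  sigma_f = 4 * tau * x / d
sigma_f = 4 * 71 * 62.5 / 12.4 = 1431.5 MPa

1431.5 MPa


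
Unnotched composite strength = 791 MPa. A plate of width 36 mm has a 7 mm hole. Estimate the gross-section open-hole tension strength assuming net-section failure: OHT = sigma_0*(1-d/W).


OHT = sigma_0*(1-d/W) = 791*(1-7/36) = 637.2 MPa

637.2 MPa


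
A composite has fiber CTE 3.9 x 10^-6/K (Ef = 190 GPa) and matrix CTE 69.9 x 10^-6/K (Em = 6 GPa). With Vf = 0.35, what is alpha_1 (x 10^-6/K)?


E1 = Ef*Vf + Em*(1-Vf) = 70.4
alpha_1 = (alpha_f*Ef*Vf + alpha_m*Em*(1-Vf))/E1 = 7.56 x 10^-6/K

7.56 x 10^-6/K


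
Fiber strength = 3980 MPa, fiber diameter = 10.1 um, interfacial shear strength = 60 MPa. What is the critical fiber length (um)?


Lc = sigma_f * d / (2 * tau_i) = 3980 * 10.1 / (2 * 60) = 335.0 um

335.0 um


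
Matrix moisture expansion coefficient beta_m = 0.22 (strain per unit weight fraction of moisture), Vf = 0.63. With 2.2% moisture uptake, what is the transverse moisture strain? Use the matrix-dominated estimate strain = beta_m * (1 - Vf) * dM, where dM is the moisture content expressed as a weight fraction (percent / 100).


dM = 2.2/100 = 0.022
strain = beta_m * (1-Vf) * dM = 0.22 * 0.37 * 0.022 = 0.0017908

0.0017908


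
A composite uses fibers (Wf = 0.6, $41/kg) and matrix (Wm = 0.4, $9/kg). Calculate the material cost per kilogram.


Cost = cost_f*Wf + cost_m*Wm = 41*0.6 + 9*0.4 = $28.2/kg

$28.2/kg


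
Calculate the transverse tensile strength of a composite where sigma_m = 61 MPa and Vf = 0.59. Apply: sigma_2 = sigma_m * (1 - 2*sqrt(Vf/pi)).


factor = 1 - 2*sqrt(0.59/pi) = 0.1333
sigma_2 = 61 * 0.1333 = 8.13 MPa

8.13 MPa


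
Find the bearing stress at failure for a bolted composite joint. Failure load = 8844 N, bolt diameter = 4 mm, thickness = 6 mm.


sigma_br = F/(d*h) = 8844/(4*6) = 368.5 MPa

368.5 MPa


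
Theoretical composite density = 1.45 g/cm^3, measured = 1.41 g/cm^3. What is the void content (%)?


Void% = (rho_theo - rho_actual)/rho_theo * 100 = (1.45 - 1.41)/1.45 * 100 = 2.76%

2.76%


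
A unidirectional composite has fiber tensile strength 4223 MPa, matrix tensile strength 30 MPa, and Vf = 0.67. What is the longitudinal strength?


sigma_1 = sigma_f*Vf + sigma_m*(1-Vf) = 4223*0.67 + 30*0.33 = 2839.3 MPa

2839.3 MPa


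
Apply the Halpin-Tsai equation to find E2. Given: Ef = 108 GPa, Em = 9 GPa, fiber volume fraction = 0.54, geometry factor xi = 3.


eta = (Ef/Em - 1)/(Ef/Em + xi) = (12.0 - 1)/(12.0 + 3) = 0.7333
E2 = Em*(1+xi*eta*Vf)/(1-eta*Vf) = 32.6 GPa

32.6 GPa


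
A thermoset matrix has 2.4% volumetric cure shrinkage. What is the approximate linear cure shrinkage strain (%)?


Linear shrinkage ≈ vol_shrink/3 = 2.4/3 = 0.8%

0.8%


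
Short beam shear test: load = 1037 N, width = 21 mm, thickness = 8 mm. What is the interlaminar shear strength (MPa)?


ILSS = 3F/(4bh) = 3*1037/(4*21*8) = 4.63 MPa

4.63 MPa


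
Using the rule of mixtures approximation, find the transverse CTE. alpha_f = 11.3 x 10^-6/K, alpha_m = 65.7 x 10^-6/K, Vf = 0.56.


alpha_2 = alpha_f*Vf + alpha_m*(1-Vf) = 11.3*0.56 + 65.7*0.44 = 35.2 x 10^-6/K

35.2 x 10^-6/K


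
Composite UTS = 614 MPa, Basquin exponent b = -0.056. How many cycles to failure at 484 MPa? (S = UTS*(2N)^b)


N = 0.5 * (S/UTS)^(1/b) = 0.5 * (484/614)^(1/-0.056) = 34.9964 cycles

34.9964 cycles


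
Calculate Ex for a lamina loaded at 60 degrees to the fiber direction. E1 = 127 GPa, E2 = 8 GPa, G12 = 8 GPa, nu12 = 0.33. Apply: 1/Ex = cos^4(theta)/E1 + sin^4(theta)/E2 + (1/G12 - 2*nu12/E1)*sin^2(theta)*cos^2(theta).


cos^4(60) = 0.0625, sin^4(60) = 0.5625, sin^2(60)*cos^2(60) = 0.1875
1/G12 - 2*nu12/E1 = 1/8 - 2*0.33/127 = 0.119803 GPa^-1
1/Ex = 0.0625/127 + 0.5625/8 + 0.119803*0.1875 = 0.0932677 GPa^-1
Ex = 10.72 GPa

10.72 GPa


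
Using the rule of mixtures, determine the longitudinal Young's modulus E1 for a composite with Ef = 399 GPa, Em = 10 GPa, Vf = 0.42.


E1 = Ef*Vf + Em*(1-Vf) = 399*0.42 + 10*0.58 = 173.38 GPa

173.38 GPa


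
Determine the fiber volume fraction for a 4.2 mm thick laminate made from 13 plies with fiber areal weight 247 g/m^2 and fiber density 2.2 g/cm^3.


Vf = n * FAW / (rho_f * h * 1000) = 13 * 247 / (2.2 * 4.2 * 1000) = 0.3475

0.3475


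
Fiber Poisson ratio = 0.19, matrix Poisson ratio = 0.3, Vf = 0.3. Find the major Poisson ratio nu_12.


nu_12 = nu_f*Vf + nu_m*(1-Vf) = 0.19*0.3 + 0.3*0.7 = 0.267

0.267


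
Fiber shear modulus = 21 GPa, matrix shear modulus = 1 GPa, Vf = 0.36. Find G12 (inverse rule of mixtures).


1/G12 = Vf/Gf + (1-Vf)/Gm = 0.36/21 + 0.64/1
G12 = 1.52 GPa

1.52 GPa


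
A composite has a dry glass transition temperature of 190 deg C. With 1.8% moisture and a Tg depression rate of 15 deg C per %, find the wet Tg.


Tg_wet = Tg_dry - k*moisture = 190 - 15*1.8 = 163.0 deg C

163.0 deg C


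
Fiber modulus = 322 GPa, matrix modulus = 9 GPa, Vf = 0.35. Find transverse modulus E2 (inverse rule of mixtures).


1/E2 = Vf/Ef + (1-Vf)/Em = 0.35/322 + 0.65/9
E2 = 13.64 GPa

13.64 GPa


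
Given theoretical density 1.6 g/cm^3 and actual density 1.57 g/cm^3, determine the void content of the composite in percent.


Void% = (rho_theo - rho_actual)/rho_theo * 100 = (1.6 - 1.57)/1.6 * 100 = 1.88%

1.88%


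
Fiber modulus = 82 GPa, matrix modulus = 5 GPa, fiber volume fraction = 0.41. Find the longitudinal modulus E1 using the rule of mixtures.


E1 = Ef*Vf + Em*(1-Vf) = 82*0.41 + 5*0.59 = 36.57 GPa

36.57 GPa


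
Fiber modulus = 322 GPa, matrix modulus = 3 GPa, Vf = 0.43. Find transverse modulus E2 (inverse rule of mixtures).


1/E2 = Vf/Ef + (1-Vf)/Em = 0.43/322 + 0.57/3
E2 = 5.23 GPa

5.23 GPa


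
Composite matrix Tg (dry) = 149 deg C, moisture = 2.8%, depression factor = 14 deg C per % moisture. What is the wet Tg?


Tg_wet = Tg_dry - k*moisture = 149 - 14*2.8 = 109.8 deg C

109.8 deg C


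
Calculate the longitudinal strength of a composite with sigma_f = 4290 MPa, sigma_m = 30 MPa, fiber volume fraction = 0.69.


sigma_1 = sigma_f*Vf + sigma_m*(1-Vf) = 4290*0.69 + 30*0.31 = 2969.4 MPa

2969.4 MPa


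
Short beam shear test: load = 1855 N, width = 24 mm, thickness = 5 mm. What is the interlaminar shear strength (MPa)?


ILSS = 3F/(4bh) = 3*1855/(4*24*5) = 11.59 MPa

11.59 MPa


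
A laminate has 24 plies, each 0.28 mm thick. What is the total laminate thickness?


h = n * t_ply = 24 * 0.28 = 6.72 mm

6.72 mm


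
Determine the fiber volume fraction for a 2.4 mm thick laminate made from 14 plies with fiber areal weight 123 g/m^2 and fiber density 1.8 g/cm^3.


Vf = n * FAW / (rho_f * h * 1000) = 14 * 123 / (1.8 * 2.4 * 1000) = 0.3986

0.3986


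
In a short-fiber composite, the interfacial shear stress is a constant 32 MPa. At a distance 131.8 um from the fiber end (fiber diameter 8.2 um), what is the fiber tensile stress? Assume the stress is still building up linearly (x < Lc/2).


Force balance: sigma_f * (pi*d^2/4) = tau * (pi*d) * x  ->  sigma_f = 4 * tau * x / d
sigma_f = 4 * 32 * 131.8 / 8.2 = 2057.4 MPa

2057.4 MPa


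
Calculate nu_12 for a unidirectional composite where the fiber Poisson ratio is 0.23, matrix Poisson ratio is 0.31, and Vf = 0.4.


nu_12 = nu_f*Vf + nu_m*(1-Vf) = 0.23*0.4 + 0.31*0.6 = 0.278

0.278


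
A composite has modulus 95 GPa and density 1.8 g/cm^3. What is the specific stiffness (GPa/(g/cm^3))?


Specific stiffness = E/rho = 95/1.8 = 52.8 GPa/(g/cm^3)

52.8 GPa/(g/cm^3)


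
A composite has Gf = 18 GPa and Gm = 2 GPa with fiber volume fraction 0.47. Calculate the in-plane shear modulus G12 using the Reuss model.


1/G12 = Vf/Gf + (1-Vf)/Gm = 0.47/18 + 0.53/2
G12 = 3.44 GPa

3.44 GPa


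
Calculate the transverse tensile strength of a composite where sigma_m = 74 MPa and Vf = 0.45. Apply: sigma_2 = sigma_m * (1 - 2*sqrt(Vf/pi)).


factor = 1 - 2*sqrt(0.45/pi) = 0.2431
sigma_2 = 74 * 0.2431 = 17.99 MPa

17.99 MPa


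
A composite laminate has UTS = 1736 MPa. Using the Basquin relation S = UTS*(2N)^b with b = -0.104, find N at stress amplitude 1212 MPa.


N = 0.5 * (S/UTS)^(1/b) = 0.5 * (1212/1736)^(1/-0.104) = 15.8279 cycles

15.8279 cycles


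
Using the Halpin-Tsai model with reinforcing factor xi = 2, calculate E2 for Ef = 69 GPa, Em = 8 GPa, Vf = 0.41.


eta = (Ef/Em - 1)/(Ef/Em + xi) = (8.625 - 1)/(8.625 + 2) = 0.7176
E2 = Em*(1+xi*eta*Vf)/(1-eta*Vf) = 18.01 GPa

18.01 GPa


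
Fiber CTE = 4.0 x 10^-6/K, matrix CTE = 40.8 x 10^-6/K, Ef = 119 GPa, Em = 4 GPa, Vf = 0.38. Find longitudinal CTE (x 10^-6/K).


E1 = Ef*Vf + Em*(1-Vf) = 47.7
alpha_1 = (alpha_f*Ef*Vf + alpha_m*Em*(1-Vf))/E1 = 5.91 x 10^-6/K

5.91 x 10^-6/K


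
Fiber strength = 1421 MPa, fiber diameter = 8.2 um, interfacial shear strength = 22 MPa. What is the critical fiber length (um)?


Lc = sigma_f * d / (2 * tau_i) = 1421 * 8.2 / (2 * 22) = 264.8 um

264.8 um


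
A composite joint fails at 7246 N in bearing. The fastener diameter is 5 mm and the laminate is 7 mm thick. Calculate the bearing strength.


sigma_br = F/(d*h) = 7246/(5*7) = 207.0 MPa

207.0 MPa


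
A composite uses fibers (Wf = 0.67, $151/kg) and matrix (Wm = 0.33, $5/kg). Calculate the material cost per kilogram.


Cost = cost_f*Wf + cost_m*Wm = 151*0.67 + 5*0.33 = $102.82/kg

$102.82/kg


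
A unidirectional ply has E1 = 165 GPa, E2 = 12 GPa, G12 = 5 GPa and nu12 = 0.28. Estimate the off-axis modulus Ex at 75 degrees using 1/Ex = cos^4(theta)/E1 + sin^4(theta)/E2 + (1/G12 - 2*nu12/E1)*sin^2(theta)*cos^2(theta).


cos^4(75) = 0.004487, sin^4(75) = 0.870513, sin^2(75)*cos^2(75) = 0.0625
1/G12 - 2*nu12/E1 = 1/5 - 2*0.28/165 = 0.196606 GPa^-1
1/Ex = 0.004487/165 + 0.870513/12 + 0.196606*0.0625 = 0.0848578 GPa^-1
Ex = 11.78 GPa

11.78 GPa


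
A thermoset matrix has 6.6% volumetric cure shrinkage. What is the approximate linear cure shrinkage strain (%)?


Linear shrinkage ≈ vol_shrink/3 = 6.6/3 = 2.2%

2.2%


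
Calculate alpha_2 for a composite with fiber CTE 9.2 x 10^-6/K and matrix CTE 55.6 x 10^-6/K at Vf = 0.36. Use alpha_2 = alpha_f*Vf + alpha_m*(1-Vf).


alpha_2 = alpha_f*Vf + alpha_m*(1-Vf) = 9.2*0.36 + 55.6*0.64 = 38.9 x 10^-6/K

38.9 x 10^-6/K


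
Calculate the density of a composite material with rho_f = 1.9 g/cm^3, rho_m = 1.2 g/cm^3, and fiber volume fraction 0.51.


rho_c = rho_f*Vf + rho_m*(1-Vf) = 1.9*0.51 + 1.2*0.49 = 1.557 g/cm^3

1.557 g/cm^3


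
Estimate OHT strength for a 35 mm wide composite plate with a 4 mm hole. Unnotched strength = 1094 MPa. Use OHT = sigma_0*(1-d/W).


OHT = sigma_0*(1-d/W) = 1094*(1-4/35) = 969.0 MPa

969.0 MPa


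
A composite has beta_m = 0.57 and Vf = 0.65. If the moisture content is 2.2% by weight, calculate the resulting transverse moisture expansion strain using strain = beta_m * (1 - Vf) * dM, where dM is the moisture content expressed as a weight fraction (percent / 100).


dM = 2.2/100 = 0.022
strain = beta_m * (1-Vf) * dM = 0.57 * 0.35 * 0.022 = 0.004389

0.004389


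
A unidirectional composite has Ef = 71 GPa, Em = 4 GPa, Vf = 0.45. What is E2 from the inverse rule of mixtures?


1/E2 = Vf/Ef + (1-Vf)/Em = 0.45/71 + 0.55/4
E2 = 6.95 GPa

6.95 GPa


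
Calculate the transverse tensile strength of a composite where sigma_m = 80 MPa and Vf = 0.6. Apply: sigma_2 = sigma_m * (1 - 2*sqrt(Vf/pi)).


factor = 1 - 2*sqrt(0.6/pi) = 0.126
sigma_2 = 80 * 0.126 = 10.08 MPa

10.08 MPa


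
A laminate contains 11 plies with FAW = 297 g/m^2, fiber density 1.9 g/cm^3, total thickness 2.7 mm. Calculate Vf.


Vf = n * FAW / (rho_f * h * 1000) = 11 * 297 / (1.9 * 2.7 * 1000) = 0.6368

0.6368


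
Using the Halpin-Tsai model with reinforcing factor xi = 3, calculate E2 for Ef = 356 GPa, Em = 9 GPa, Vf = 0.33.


eta = (Ef/Em - 1)/(Ef/Em + xi) = (39.5556 - 1)/(39.5556 + 3) = 0.906
E2 = Em*(1+xi*eta*Vf)/(1-eta*Vf) = 24.35 GPa

24.35 GPa


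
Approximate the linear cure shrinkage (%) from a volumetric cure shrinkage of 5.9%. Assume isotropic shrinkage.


Linear shrinkage ≈ vol_shrink/3 = 5.9/3 = 1.967%

1.967%


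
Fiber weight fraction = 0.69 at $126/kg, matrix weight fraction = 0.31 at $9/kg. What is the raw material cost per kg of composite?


Cost = cost_f*Wf + cost_m*Wm = 126*0.69 + 9*0.31 = $89.73/kg

$89.73/kg


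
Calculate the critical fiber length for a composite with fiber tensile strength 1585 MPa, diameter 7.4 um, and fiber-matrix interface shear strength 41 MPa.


Lc = sigma_f * d / (2 * tau_i) = 1585 * 7.4 / (2 * 41) = 143.0 um

143.0 um


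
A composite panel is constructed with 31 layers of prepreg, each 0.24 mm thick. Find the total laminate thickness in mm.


h = n * t_ply = 31 * 0.24 = 7.44 mm

7.44 mm


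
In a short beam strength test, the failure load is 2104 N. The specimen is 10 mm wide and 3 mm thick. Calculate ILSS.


ILSS = 3F/(4bh) = 3*2104/(4*10*3) = 52.6 MPa

52.6 MPa


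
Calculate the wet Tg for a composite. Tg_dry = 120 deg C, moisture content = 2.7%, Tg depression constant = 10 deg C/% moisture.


Tg_wet = Tg_dry - k*moisture = 120 - 10*2.7 = 93.0 deg C

93.0 deg C


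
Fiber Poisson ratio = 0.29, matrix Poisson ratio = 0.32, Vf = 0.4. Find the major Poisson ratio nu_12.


nu_12 = nu_f*Vf + nu_m*(1-Vf) = 0.29*0.4 + 0.32*0.6 = 0.308

0.308


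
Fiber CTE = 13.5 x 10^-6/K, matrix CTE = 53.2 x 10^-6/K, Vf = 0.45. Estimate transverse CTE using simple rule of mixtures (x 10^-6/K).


alpha_2 = alpha_f*Vf + alpha_m*(1-Vf) = 13.5*0.45 + 53.2*0.55 = 35.3 x 10^-6/K

35.3 x 10^-6/K


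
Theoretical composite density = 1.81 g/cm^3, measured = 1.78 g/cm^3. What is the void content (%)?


Void% = (rho_theo - rho_actual)/rho_theo * 100 = (1.81 - 1.78)/1.81 * 100 = 1.66%

1.66%


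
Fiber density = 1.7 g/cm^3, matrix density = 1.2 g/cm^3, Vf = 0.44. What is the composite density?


rho_c = rho_f*Vf + rho_m*(1-Vf) = 1.7*0.44 + 1.2*0.56 = 1.42 g/cm^3

1.42 g/cm^3


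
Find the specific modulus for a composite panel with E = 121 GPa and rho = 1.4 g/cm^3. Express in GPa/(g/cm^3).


Specific stiffness = E/rho = 121/1.4 = 86.4 GPa/(g/cm^3)

86.4 GPa/(g/cm^3)


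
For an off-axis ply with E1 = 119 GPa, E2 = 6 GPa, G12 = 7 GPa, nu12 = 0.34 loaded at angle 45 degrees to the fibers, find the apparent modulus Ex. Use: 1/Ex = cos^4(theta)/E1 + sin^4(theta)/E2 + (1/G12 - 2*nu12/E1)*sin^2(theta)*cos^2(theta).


cos^4(45) = 0.25, sin^4(45) = 0.25, sin^2(45)*cos^2(45) = 0.25
1/G12 - 2*nu12/E1 = 1/7 - 2*0.34/119 = 0.137143 GPa^-1
1/Ex = 0.25/119 + 0.25/6 + 0.137143*0.25 = 0.0780532 GPa^-1
Ex = 12.81 GPa

12.81 GPa


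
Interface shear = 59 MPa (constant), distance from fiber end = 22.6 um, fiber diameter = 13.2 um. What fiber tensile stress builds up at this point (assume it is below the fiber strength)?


Force balance: sigma_f * (pi*d^2/4) = tau * (pi*d) * x  ->  sigma_f = 4 * tau * x / d
sigma_f = 4 * 59 * 22.6 / 13.2 = 404.1 MPa

404.1 MPa


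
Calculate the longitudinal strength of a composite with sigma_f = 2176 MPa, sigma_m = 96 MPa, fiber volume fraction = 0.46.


sigma_1 = sigma_f*Vf + sigma_m*(1-Vf) = 2176*0.46 + 96*0.54 = 1052.8 MPa

1052.8 MPa


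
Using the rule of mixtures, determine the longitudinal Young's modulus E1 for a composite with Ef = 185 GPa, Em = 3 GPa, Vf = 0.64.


E1 = Ef*Vf + Em*(1-Vf) = 185*0.64 + 3*0.36 = 119.48 GPa

119.48 GPa


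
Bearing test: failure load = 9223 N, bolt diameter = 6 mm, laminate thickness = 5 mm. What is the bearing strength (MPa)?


sigma_br = F/(d*h) = 9223/(6*5) = 307.4 MPa

307.4 MPa


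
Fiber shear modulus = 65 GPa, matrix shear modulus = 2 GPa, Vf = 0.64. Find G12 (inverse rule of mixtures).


1/G12 = Vf/Gf + (1-Vf)/Gm = 0.64/65 + 0.36/2
G12 = 5.27 GPa

5.27 GPa


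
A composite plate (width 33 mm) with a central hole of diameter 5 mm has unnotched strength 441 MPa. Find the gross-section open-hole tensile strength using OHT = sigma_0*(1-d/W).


OHT = sigma_0*(1-d/W) = 441*(1-5/33) = 374.2 MPa

374.2 MPa


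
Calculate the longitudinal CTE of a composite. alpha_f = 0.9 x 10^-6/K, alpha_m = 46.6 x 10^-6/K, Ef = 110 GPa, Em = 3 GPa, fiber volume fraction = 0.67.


E1 = Ef*Vf + Em*(1-Vf) = 74.69
alpha_1 = (alpha_f*Ef*Vf + alpha_m*Em*(1-Vf))/E1 = 1.51 x 10^-6/K

1.51 x 10^-6/K


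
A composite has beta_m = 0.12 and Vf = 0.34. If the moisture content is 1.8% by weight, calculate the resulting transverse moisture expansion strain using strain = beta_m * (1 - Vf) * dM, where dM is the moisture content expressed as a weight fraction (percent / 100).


dM = 1.8/100 = 0.018
strain = beta_m * (1-Vf) * dM = 0.12 * 0.66 * 0.018 = 0.0014256

0.0014256


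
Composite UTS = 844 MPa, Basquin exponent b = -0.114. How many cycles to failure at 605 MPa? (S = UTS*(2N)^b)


N = 0.5 * (S/UTS)^(1/b) = 0.5 * (605/844)^(1/-0.114) = 9.2742 cycles

9.2742 cycles


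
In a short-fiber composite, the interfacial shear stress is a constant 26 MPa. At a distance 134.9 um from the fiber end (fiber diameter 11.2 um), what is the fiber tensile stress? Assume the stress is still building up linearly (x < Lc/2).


Force balance: sigma_f * (pi*d^2/4) = tau * (pi*d) * x  ->  sigma_f = 4 * tau * x / d
sigma_f = 4 * 26 * 134.9 / 11.2 = 1252.6 MPa

1252.6 MPa


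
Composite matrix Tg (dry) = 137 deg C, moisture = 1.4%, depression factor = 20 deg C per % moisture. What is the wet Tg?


Tg_wet = Tg_dry - k*moisture = 137 - 20*1.4 = 109.0 deg C

109.0 deg C


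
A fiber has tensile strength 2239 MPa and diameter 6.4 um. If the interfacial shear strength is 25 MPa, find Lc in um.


Lc = sigma_f * d / (2 * tau_i) = 2239 * 6.4 / (2 * 25) = 286.6 um

286.6 um


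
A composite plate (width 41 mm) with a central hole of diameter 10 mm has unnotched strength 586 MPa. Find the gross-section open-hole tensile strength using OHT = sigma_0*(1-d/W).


OHT = sigma_0*(1-d/W) = 586*(1-10/41) = 443.1 MPa

443.1 MPa


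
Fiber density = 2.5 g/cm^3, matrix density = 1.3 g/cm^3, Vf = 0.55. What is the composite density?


rho_c = rho_f*Vf + rho_m*(1-Vf) = 2.5*0.55 + 1.3*0.45 = 1.96 g/cm^3

1.96 g/cm^3


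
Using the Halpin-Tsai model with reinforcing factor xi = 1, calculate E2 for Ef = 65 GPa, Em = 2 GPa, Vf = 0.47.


eta = (Ef/Em - 1)/(Ef/Em + xi) = (32.5 - 1)/(32.5 + 1) = 0.9403
E2 = Em*(1+xi*eta*Vf)/(1-eta*Vf) = 5.17 GPa

5.17 GPa


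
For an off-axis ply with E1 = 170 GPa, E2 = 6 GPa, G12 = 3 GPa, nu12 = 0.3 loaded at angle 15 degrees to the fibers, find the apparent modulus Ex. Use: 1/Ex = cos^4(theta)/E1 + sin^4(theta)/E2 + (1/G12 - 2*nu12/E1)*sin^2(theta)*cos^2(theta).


cos^4(15) = 0.870513, sin^4(15) = 0.004487, sin^2(15)*cos^2(15) = 0.0625
1/G12 - 2*nu12/E1 = 1/3 - 2*0.3/170 = 0.329804 GPa^-1
1/Ex = 0.870513/170 + 0.004487/6 + 0.329804*0.0625 = 0.0264813 GPa^-1
Ex = 37.76 GPa

37.76 GPa


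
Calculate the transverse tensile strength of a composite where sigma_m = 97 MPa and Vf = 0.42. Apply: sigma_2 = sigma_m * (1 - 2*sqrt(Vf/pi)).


factor = 1 - 2*sqrt(0.42/pi) = 0.2687
sigma_2 = 97 * 0.2687 = 26.07 MPa

26.07 MPa


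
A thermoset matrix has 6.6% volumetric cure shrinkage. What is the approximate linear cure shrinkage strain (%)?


Linear shrinkage ≈ vol_shrink/3 = 6.6/3 = 2.2%

2.2%


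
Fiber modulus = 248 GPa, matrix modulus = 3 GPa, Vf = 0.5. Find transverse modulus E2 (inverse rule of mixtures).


1/E2 = Vf/Ef + (1-Vf)/Em = 0.5/248 + 0.5/3
E2 = 5.93 GPa

5.93 GPa


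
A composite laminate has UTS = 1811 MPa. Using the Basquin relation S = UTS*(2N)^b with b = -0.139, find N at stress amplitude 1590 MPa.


N = 0.5 * (S/UTS)^(1/b) = 0.5 * (1590/1811)^(1/-0.139) = 1.2753 cycles

1.2753 cycles


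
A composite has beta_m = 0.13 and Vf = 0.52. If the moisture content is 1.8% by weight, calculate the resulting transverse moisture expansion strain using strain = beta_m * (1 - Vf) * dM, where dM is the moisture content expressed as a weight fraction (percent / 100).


dM = 1.8/100 = 0.018
strain = beta_m * (1-Vf) * dM = 0.13 * 0.48 * 0.018 = 0.0011232

0.0011232


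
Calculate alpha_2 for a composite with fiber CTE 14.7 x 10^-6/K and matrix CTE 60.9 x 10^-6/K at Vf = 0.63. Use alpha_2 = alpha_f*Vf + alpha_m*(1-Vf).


alpha_2 = alpha_f*Vf + alpha_m*(1-Vf) = 14.7*0.63 + 60.9*0.37 = 31.8 x 10^-6/K

31.8 x 10^-6/K


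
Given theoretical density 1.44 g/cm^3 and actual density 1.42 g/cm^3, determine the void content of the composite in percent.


Void% = (rho_theo - rho_actual)/rho_theo * 100 = (1.44 - 1.42)/1.44 * 100 = 1.39%

1.39%


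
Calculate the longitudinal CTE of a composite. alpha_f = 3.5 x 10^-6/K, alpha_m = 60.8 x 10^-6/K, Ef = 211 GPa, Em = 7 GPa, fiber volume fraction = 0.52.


E1 = Ef*Vf + Em*(1-Vf) = 113.08
alpha_1 = (alpha_f*Ef*Vf + alpha_m*Em*(1-Vf))/E1 = 5.2 x 10^-6/K

5.2 x 10^-6/K


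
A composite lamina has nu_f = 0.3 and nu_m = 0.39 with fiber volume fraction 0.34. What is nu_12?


nu_12 = nu_f*Vf + nu_m*(1-Vf) = 0.3*0.34 + 0.39*0.66 = 0.3594

0.3594


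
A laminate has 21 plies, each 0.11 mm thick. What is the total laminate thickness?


h = n * t_ply = 21 * 0.11 = 2.31 mm

2.31 mm


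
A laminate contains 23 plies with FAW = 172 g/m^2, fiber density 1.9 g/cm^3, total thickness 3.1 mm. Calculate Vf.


Vf = n * FAW / (rho_f * h * 1000) = 23 * 172 / (1.9 * 3.1 * 1000) = 0.6716

0.6716


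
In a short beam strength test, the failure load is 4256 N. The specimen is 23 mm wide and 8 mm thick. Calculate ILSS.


ILSS = 3F/(4bh) = 3*4256/(4*23*8) = 17.35 MPa

17.35 MPa


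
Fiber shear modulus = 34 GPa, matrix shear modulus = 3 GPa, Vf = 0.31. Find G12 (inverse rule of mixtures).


1/G12 = Vf/Gf + (1-Vf)/Gm = 0.31/34 + 0.69/3
G12 = 4.18 GPa

4.18 GPa


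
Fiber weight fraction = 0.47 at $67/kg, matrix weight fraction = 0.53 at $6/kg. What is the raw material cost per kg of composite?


Cost = cost_f*Wf + cost_m*Wm = 67*0.47 + 6*0.53 = $34.67/kg

$34.67/kg


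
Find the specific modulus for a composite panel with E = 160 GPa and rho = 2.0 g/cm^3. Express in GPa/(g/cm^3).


Specific stiffness = E/rho = 160/2.0 = 80.0 GPa/(g/cm^3)

80.0 GPa/(g/cm^3)


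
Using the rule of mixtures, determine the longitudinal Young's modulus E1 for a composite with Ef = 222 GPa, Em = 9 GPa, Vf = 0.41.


E1 = Ef*Vf + Em*(1-Vf) = 222*0.41 + 9*0.59 = 96.33 GPa

96.33 GPa


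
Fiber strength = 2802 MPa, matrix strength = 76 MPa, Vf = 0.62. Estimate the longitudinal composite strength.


sigma_1 = sigma_f*Vf + sigma_m*(1-Vf) = 2802*0.62 + 76*0.38 = 1766.1 MPa

1766.1 MPa


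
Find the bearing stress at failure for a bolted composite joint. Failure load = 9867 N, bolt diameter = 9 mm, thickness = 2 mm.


sigma_br = F/(d*h) = 9867/(9*2) = 548.2 MPa

548.2 MPa
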